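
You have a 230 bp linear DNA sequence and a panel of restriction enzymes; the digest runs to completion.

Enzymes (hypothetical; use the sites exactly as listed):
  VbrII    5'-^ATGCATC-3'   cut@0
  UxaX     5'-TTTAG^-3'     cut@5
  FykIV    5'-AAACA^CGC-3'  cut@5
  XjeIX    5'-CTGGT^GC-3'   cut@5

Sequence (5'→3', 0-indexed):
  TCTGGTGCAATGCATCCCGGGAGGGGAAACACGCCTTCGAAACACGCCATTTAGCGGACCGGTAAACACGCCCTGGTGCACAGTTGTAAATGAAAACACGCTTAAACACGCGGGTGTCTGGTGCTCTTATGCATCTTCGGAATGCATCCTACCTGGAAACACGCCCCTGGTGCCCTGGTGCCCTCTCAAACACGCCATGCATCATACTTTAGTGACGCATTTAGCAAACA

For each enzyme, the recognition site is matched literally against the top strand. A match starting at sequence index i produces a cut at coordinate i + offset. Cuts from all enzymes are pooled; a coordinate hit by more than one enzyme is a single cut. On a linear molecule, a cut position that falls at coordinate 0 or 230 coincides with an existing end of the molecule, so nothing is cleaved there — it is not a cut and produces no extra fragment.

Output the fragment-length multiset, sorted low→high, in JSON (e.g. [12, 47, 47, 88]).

[3,4,6,6,6,8,9,10,10,10,12,13,13,13,14,14,16,20,21,22]

Per-enzyme occurrences:
  VbrII (ATGCATC, off=0): starts [9, 128, 141, 196] → cuts [9, 128, 141, 196]
  UxaX (TTTAG, off=5): starts [49, 207, 219] → cuts [54, 212, 224]
  FykIV (AAACACGC, off=5): starts [26, 39, 63, 93, 103, 156, 187] → cuts [31, 44, 68, 98, 108, 161, 192]
  XjeIX (CTGGTGC, off=5): starts [1, 72, 117, 166, 174] → cuts [6, 77, 122, 171, 179]

All cut coordinates (distinct, sorted): [6, 9, 31, 44, 54, 68, 77, 98, 108, 122, 128, 141, 161, 171, 179, 192, 196, 212, 224]

Fragments:
  [0,6): 6 bp
  [6,9): 3 bp
  [9,31): 22 bp
  [31,44): 13 bp
  [44,54): 10 bp
  [54,68): 14 bp
  [68,77): 9 bp
  [77,98): 21 bp
  [98,108): 10 bp
  [108,122): 14 bp
  [122,128): 6 bp
  [128,141): 13 bp
  [141,161): 20 bp
  [161,171): 10 bp
  [171,179): 8 bp
  [179,192): 13 bp
  [192,196): 4 bp
  [196,212): 16 bp
  [212,224): 12 bp
  [224,230): 6 bp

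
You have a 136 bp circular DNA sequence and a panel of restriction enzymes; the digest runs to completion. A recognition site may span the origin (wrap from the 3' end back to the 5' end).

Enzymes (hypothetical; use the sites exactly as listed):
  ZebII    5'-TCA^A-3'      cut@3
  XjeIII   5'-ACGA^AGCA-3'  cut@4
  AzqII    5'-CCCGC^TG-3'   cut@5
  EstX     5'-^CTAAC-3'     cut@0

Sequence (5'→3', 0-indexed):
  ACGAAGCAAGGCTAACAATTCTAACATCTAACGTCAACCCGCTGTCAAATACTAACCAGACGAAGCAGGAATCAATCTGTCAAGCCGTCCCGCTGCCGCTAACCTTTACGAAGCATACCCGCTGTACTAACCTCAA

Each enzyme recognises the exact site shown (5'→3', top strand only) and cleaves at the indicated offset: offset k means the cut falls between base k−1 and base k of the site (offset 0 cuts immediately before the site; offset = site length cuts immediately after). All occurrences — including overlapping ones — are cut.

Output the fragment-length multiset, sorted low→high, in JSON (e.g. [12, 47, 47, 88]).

Scan for sites:
  ZebII TCAA/3: at [33, 44, 71, 79, 132] ⇒ [36, 47, 74, 82, 135]
  XjeIII ACGAAGCA/4: at [0, 59, 107] ⇒ [4, 63, 111]
  AzqII CCCGCTG/5: at [37, 88, 117] ⇒ [42, 93, 122]
  EstX CTAAC/0: at [11, 20, 27, 51, 98, 126] ⇒ [11, 20, 27, 51, 98, 126]

All cut coordinates (distinct, sorted): [4, 11, 20, 27, 36, 42, 47, 51, 63, 74, 82, 93, 98, 111, 122, 126, 135]

Fragments:
  4→11: 7 bp
  11→20: 9 bp
  20→27: 7 bp
  27→36: 9 bp
  36→42: 6 bp
  42→47: 5 bp
  47→51: 4 bp
  51→63: 12 bp
  63→74: 11 bp
  74→82: 8 bp
  82→93: 11 bp
  93→98: 5 bp
  98→111: 13 bp
  111→122: 11 bp
  122→126: 4 bp
  126→135: 9 bp
  135→4 (wrap): 136-135+4 = 5 bp

[4,4,5,5,5,6,7,7,8,9,9,9,11,11,11,12,13]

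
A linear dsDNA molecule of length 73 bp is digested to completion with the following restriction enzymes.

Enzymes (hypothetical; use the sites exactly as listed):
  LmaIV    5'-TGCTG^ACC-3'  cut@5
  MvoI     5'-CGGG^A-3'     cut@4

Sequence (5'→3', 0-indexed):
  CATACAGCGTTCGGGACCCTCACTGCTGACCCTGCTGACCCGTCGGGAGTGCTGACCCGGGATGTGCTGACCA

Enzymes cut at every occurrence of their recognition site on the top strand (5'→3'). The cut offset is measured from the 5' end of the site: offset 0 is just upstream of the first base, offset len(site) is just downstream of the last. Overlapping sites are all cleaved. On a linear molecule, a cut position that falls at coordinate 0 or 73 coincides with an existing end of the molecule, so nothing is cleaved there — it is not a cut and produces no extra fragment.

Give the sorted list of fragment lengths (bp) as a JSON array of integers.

[4,7,7,8,9,10,13,15]

Scan for sites:
  LmaIV TGCTGACC/5: at [23, 32, 49, 64] ⇒ [28, 37, 54, 69]
  MvoI CGGGA/4: at [11, 43, 57] ⇒ [15, 47, 61]

All cut coordinates (distinct, sorted): [15, 28, 37, 47, 54, 61, 69]

Fragment lengths:
  [0,15): 15 bp
  [15,28): 13 bp
  [28,37): 9 bp
  [37,47): 10 bp
  [47,54): 7 bp
  [54,61): 7 bp
  [61,69): 8 bp
  [69,73): 4 bp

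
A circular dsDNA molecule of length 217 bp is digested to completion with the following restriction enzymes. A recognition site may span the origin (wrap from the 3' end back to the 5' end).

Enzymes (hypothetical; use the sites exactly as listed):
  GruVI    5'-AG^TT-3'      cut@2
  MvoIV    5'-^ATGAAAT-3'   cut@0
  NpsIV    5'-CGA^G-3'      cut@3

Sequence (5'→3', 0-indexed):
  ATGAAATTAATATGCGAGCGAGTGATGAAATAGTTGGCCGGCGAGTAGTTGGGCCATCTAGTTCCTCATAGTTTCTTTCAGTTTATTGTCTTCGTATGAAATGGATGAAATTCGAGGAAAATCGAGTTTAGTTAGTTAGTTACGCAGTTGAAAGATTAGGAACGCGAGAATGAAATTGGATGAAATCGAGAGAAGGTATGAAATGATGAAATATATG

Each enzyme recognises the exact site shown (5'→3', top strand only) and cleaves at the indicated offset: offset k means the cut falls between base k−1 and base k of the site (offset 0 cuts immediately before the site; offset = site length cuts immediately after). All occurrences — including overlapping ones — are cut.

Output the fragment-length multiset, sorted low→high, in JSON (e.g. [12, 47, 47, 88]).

Scan for sites:
  GruVI (AGTT, off=2): starts [31, 46, 59, 69, 79, 124, 129, 133, 137, 145] → cuts [33, 48, 61, 71, 81, 126, 131, 135, 139, 147]
  MvoIV (ATGAAAT, off=0): starts [0, 24, 95, 104, 169, 179, 197, 205] → cuts [0, 24, 95, 104, 169, 179, 197, 205]
  NpsIV (CGAG, off=3): starts [14, 18, 41, 112, 122, 164, 186] → cuts [17, 21, 44, 115, 125, 167, 189]

All cut coordinates (distinct, sorted): [0, 17, 21, 24, 33, 44, 48, 61, 71, 81, 95, 104, 115, 125, 126, 131, 135, 139, 147, 167, 169, 179, 189, 197, 205]

Fragments:
  0→17: 17 bp
  17→21: 4 bp
  21→24: 3 bp
  24→33: 9 bp
  33→44: 11 bp
  44→48: 4 bp
  48→61: 13 bp
  61→71: 10 bp
  71→81: 10 bp
  81→95: 14 bp
  95→104: 9 bp
  104→115: 11 bp
  115→125: 10 bp
  125→126: 1 bp
  126→131: 5 bp
  131→135: 4 bp
  135→139: 4 bp
  139→147: 8 bp
  147→167: 20 bp
  167→169: 2 bp
  169→179: 10 bp
  179→189: 10 bp
  189→197: 8 bp
  197→205: 8 bp
  205→0 (wrap): 217-205+0 = 12 bp

[1,2,3,4,4,4,4,5,8,8,8,9,9,10,10,10,10,10,11,11,12,13,14,17,20]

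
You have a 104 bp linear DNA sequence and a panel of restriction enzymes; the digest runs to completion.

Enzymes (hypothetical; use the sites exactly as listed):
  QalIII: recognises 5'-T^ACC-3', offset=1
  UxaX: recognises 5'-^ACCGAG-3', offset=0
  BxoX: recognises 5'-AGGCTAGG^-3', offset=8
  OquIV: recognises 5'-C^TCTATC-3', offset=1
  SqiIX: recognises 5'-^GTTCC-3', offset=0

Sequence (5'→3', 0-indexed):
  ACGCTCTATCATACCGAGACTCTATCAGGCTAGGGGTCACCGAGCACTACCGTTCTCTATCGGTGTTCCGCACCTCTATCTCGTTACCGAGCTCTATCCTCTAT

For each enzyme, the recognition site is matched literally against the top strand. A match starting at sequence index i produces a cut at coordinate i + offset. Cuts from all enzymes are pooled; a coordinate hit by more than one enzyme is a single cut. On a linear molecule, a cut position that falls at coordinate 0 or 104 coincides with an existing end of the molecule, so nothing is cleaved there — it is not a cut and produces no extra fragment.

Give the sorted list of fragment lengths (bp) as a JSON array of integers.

Scan for sites:
  QalIII (TACC, off=1): starts [11, 47, 84] → cuts [12, 48, 85]
  UxaX (ACCGAG, off=0): starts [12, 38, 85] → cuts [12, 38, 85]
  BxoX (AGGCTAGG, off=8): starts [26] → cuts [34]
  OquIV (CTCTATC, off=1): starts [3, 19, 54, 73, 91] → cuts [4, 20, 55, 74, 92]
  SqiIX (GTTCC, off=0): starts [64] → cuts [64]

All cut coordinates (distinct, sorted): [4, 12, 20, 34, 38, 48, 55, 64, 74, 85, 92]

Fragment lengths:
  [0,4): 4 bp
  [4,12): 8 bp
  [12,20): 8 bp
  [20,34): 14 bp
  [34,38): 4 bp
  [38,48): 10 bp
  [48,55): 7 bp
  [55,64): 9 bp
  [64,74): 10 bp
  [74,85): 11 bp
  [85,92): 7 bp
  [92,104): 12 bp

[4,4,7,7,8,8,9,10,10,11,12,14]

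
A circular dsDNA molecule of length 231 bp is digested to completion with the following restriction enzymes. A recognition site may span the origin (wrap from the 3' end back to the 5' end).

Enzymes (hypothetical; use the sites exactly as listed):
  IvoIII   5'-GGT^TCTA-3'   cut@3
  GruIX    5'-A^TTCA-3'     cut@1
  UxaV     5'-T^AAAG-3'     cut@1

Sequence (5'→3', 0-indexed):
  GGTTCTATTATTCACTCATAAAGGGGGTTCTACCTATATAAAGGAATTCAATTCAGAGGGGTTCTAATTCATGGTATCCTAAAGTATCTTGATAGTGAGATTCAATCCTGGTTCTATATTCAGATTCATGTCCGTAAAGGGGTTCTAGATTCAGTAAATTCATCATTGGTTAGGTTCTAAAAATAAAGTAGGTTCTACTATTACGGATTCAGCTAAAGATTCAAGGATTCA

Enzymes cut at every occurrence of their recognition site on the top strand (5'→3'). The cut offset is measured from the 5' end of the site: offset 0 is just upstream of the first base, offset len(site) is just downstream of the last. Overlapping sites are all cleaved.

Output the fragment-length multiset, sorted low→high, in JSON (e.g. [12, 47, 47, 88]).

Per-enzyme occurrences:
  IvoIII (GGTTCTA, off=3): starts [0, 25, 59, 109, 140, 172, 190] → cuts [3, 28, 62, 112, 143, 175, 193]
  GruIX (ATTCA, off=1): starts [9, 45, 50, 66, 99, 117, 123, 148, 157, 206, 218, 226] → cuts [10, 46, 51, 67, 100, 118, 124, 149, 158, 207, 219, 227]
  UxaV (TAAAG, off=1): starts [18, 38, 79, 134, 183, 213] → cuts [19, 39, 80, 135, 184, 214]

Pooled cuts: [3, 10, 19, 28, 39, 46, 51, 62, 67, 80, 100, 112, 118, 124, 135, 143, 149, 158, 175, 184, 193, 207, 214, 219, 227]

Fragments:
  3→10: 7 bp
  10→19: 9 bp
  19→28: 9 bp
  28→39: 11 bp
  39→46: 7 bp
  46→51: 5 bp
  51→62: 11 bp
  62→67: 5 bp
  67→80: 13 bp
  80→100: 20 bp
  100→112: 12 bp
  112→118: 6 bp
  118→124: 6 bp
  124→135: 11 bp
  135→143: 8 bp
  143→149: 6 bp
  149→158: 9 bp
  158→175: 17 bp
  175→184: 9 bp
  184→193: 9 bp
  193→207: 14 bp
  207→214: 7 bp
  214→219: 5 bp
  219→227: 8 bp
  227→3 (wrap): 231-227+3 = 7 bp

[5,5,5,6,6,6,7,7,7,7,8,8,9,9,9,9,9,11,11,11,12,13,14,17,20]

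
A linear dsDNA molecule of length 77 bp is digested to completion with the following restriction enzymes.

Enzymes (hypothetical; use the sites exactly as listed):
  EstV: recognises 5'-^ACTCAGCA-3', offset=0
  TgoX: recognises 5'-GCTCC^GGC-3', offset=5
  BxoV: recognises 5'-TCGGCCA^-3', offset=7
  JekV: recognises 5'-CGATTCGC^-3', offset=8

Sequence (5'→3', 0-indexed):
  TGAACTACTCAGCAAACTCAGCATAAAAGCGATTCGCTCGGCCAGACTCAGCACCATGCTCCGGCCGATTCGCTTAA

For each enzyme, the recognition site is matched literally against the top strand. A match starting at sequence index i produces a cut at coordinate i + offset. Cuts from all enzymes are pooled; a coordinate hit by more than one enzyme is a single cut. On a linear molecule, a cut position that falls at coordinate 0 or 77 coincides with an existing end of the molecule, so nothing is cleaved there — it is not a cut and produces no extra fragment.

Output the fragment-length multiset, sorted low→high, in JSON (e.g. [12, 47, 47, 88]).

Per-enzyme occurrences:
  EstV (ACTCAGCA, off=0): starts [6, 15, 45] → cuts [6, 15, 45]
  TgoX (GCTCCGGC, off=5): starts [57] → cuts [62]
  BxoV (TCGGCCA, off=7): starts [37] → cuts [44]
  JekV (CGATTCGC, off=8): starts [29, 65] → cuts [37, 73]

All cut coordinates (distinct, sorted): [6, 15, 37, 44, 45, 62, 73]

Fragments:
  [0,6): 6 bp
  [6,15): 9 bp
  [15,37): 22 bp
  [37,44): 7 bp
  [44,45): 1 bp
  [45,62): 17 bp
  [62,73): 11 bp
  [73,77): 4 bp

[1,4,6,7,9,11,17,22]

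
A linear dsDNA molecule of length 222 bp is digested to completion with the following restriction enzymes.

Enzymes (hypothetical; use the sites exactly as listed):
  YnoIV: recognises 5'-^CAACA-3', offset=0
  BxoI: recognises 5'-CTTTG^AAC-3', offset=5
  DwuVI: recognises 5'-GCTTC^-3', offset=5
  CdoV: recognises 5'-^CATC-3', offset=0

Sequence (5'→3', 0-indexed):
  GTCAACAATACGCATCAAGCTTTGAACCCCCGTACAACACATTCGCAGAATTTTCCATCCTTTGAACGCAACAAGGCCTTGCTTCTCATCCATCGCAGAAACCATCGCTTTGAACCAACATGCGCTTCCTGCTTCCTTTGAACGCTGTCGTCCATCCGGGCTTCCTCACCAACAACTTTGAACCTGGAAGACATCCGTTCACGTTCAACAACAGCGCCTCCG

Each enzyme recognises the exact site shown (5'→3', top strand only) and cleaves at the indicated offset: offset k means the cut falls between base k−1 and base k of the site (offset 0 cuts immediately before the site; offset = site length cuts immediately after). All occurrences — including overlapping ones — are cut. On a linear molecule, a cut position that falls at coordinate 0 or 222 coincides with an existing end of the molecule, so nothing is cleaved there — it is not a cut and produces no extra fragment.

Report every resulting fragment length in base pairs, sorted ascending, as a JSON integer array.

Scan for sites:
  YnoIV CAACA/0: at [2, 34, 68, 115, 169, 205, 208] ⇒ [2, 34, 68, 115, 169, 205, 208]
  BxoI CTTTGAAC/5: at [19, 59, 107, 135, 175] ⇒ [24, 64, 112, 140, 180]
  DwuVI GCTTC/5: at [80, 123, 130, 159] ⇒ [85, 128, 135, 164]
  CdoV CATC/0: at [12, 55, 86, 90, 102, 152, 191] ⇒ [12, 55, 86, 90, 102, 152, 191]

Pooled cuts: [2, 12, 24, 34, 55, 64, 68, 85, 86, 90, 102, 112, 115, 128, 135, 140, 152, 164, 169, 180, 191, 205, 208]

Fragment lengths:
  [0,2): 2 bp
  [2,12): 10 bp
  [12,24): 12 bp
  [24,34): 10 bp
  [34,55): 21 bp
  [55,64): 9 bp
  [64,68): 4 bp
  [68,85): 17 bp
  [85,86): 1 bp
  [86,90): 4 bp
  [90,102): 12 bp
  [102,112): 10 bp
  [112,115): 3 bp
  [115,128): 13 bp
  [128,135): 7 bp
  [135,140): 5 bp
  [140,152): 12 bp
  [152,164): 12 bp
  [164,169): 5 bp
  [169,180): 11 bp
  [180,191): 11 bp
  [191,205): 14 bp
  [205,208): 3 bp
  [208,222): 14 bp

[1,2,3,3,4,4,5,5,7,9,10,10,10,11,11,12,12,12,12,13,14,14,17,21]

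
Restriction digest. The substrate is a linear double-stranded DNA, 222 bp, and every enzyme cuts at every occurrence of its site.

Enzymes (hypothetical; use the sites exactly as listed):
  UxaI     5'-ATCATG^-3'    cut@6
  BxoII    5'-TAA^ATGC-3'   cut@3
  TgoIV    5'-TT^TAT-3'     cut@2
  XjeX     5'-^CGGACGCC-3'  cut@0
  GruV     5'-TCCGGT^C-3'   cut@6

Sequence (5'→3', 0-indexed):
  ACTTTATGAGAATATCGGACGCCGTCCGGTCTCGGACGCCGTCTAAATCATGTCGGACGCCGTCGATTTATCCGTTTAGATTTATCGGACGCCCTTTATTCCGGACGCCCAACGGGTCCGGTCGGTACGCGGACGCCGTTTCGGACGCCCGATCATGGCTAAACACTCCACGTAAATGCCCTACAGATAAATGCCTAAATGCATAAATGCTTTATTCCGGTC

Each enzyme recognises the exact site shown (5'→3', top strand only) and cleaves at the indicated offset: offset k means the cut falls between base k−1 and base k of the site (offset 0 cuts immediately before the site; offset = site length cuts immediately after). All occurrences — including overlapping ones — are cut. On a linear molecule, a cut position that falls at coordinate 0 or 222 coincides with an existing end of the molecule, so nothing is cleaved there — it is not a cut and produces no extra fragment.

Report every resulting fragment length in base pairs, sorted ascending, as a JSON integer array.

[1,1,2,3,4,5,6,7,8,8,9,11,11,12,14,15,15,15,16,18,20,21]

Scan for sites:
  UxaI ATCATG/6: at [46, 151] ⇒ [52, 157]
  BxoII TAAATGC/3: at [172, 187, 195, 203] ⇒ [175, 190, 198, 206]
  TgoIV TTTAT/2: at [2, 66, 80, 94, 210] ⇒ [4, 68, 82, 96, 212]
  XjeX CGGACGCC/0: at [15, 32, 53, 85, 101, 129, 141] ⇒ [15, 32, 53, 85, 101, 129, 141]
  GruV TCCGGTC/6: at [24, 116, 215] ⇒ [30, 122, 221]

All cut coordinates (distinct, sorted): [4, 15, 30, 32, 52, 53, 68, 82, 85, 96, 101, 122, 129, 141, 157, 175, 190, 198, 206, 212, 221]

Fragments:
  [0,4): 4 bp
  [4,15): 11 bp
  [15,30): 15 bp
  [30,32): 2 bp
  [32,52): 20 bp
  [52,53): 1 bp
  [53,68): 15 bp
  [68,82): 14 bp
  [82,85): 3 bp
  [85,96): 11 bp
  [96,101): 5 bp
  [101,122): 21 bp
  [122,129): 7 bp
  [129,141): 12 bp
  [141,157): 16 bp
  [157,175): 18 bp
  [175,190): 15 bp
  [190,198): 8 bp
  [198,206): 8 bp
  [206,212): 6 bp
  [212,221): 9 bp
  [221,222): 1 bp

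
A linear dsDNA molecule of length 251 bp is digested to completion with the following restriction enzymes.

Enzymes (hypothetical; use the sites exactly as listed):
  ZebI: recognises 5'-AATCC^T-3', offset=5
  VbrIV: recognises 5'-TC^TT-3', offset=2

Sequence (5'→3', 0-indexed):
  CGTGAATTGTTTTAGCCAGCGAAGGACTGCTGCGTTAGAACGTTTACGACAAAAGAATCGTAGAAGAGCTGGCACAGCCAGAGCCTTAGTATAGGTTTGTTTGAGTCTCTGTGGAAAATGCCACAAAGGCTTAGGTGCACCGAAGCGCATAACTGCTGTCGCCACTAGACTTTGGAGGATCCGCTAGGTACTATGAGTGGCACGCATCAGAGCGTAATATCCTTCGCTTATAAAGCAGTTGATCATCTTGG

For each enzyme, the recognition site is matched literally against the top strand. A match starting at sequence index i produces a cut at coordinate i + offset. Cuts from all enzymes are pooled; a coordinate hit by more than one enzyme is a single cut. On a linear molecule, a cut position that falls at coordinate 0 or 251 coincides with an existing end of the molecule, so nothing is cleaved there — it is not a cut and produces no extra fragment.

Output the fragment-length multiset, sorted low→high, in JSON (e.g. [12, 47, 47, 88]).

[4,247]

Site scan:
  ZebI (AATCCT, off=5): no sites
  VbrIV TCTT/2: at [245] ⇒ [247]

Pooled cuts: [247]

Fragments:
  [0,247): 247 bp
  [247,251): 4 bp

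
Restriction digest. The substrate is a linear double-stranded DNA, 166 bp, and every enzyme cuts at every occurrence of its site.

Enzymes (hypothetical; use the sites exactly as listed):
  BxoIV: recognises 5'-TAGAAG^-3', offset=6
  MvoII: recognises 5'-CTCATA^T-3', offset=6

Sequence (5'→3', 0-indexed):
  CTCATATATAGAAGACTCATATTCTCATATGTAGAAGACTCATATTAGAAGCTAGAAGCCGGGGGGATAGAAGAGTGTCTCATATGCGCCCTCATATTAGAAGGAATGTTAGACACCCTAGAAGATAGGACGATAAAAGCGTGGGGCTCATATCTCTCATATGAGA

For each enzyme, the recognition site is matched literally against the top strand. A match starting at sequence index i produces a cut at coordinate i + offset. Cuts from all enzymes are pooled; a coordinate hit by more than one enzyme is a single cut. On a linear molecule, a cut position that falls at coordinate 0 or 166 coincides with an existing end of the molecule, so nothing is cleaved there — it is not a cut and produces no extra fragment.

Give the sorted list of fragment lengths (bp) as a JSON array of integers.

[5,6,7,7,7,7,7,8,8,8,9,11,12,15,21,28]

Site scan:
  BxoIV (TAGAAG, off=6): starts [8, 31, 45, 52, 67, 97, 118] → cuts [14, 37, 51, 58, 73, 103, 124]
  MvoII (CTCATAT, off=6): starts [0, 15, 23, 38, 78, 90, 146, 155] → cuts [6, 21, 29, 44, 84, 96, 152, 161]

All cut coordinates (distinct, sorted): [6, 14, 21, 29, 37, 44, 51, 58, 73, 84, 96, 103, 124, 152, 161]

Fragments:
  [0,6): 6 bp
  [6,14): 8 bp
  [14,21): 7 bp
  [21,29): 8 bp
  [29,37): 8 bp
  [37,44): 7 bp
  [44,51): 7 bp
  [51,58): 7 bp
  [58,73): 15 bp
  [73,84): 11 bp
  [84,96): 12 bp
  [96,103): 7 bp
  [103,124): 21 bp
  [124,152): 28 bp
  [152,161): 9 bp
  [161,166): 5 bp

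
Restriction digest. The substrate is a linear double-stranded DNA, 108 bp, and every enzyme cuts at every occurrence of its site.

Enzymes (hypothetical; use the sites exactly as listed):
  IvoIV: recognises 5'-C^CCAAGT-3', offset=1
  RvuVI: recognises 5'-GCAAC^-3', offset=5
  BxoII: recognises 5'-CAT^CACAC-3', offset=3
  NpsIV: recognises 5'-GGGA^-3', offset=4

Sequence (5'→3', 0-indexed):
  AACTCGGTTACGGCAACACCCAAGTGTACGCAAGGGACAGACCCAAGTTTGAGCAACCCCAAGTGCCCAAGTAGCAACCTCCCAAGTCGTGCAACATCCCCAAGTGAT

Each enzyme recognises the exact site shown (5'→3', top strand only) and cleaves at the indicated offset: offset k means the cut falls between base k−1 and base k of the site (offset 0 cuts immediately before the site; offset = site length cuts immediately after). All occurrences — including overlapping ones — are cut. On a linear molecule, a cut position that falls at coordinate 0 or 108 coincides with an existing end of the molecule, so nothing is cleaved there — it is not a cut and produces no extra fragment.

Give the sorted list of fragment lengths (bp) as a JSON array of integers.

Site scan:
  IvoIV CCCAAGT/1: at [18, 41, 57, 65, 80, 98] ⇒ [19, 42, 58, 66, 81, 99]
  RvuVI GCAAC/5: at [12, 52, 73, 90] ⇒ [17, 57, 78, 95]
  BxoII (CATCACAC, off=3): no sites
  NpsIV GGGA/4: at [33] ⇒ [37]

Pooled cuts: [17, 19, 37, 42, 57, 58, 66, 78, 81, 95, 99]

Fragment lengths:
  [0,17): 17 bp
  [17,19): 2 bp
  [19,37): 18 bp
  [37,42): 5 bp
  [42,57): 15 bp
  [57,58): 1 bp
  [58,66): 8 bp
  [66,78): 12 bp
  [78,81): 3 bp
  [81,95): 14 bp
  [95,99): 4 bp
  [99,108): 9 bp

[1,2,3,4,5,8,9,12,14,15,17,18]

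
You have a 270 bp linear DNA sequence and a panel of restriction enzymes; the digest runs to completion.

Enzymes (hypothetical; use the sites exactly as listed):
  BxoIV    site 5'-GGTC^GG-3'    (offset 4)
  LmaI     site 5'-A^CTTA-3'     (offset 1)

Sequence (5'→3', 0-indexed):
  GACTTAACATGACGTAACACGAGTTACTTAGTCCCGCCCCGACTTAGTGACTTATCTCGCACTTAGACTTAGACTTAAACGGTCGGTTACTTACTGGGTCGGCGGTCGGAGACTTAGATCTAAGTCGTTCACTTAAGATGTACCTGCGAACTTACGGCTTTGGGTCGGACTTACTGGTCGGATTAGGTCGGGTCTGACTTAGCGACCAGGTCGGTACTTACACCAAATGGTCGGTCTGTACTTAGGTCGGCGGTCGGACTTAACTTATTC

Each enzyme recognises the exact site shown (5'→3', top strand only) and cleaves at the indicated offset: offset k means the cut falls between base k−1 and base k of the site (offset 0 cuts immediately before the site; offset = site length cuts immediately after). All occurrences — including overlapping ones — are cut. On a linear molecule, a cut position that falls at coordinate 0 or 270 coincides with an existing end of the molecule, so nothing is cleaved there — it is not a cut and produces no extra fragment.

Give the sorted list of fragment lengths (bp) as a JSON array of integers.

Per-enzyme occurrences:
  BxoIV GGTCGG/4: at [80, 96, 103, 162, 175, 185, 208, 228, 244, 251] ⇒ [84, 100, 107, 166, 179, 189, 212, 232, 248, 255]
  LmaI ACTTA/1: at [1, 25, 41, 49, 60, 66, 72, 88, 111, 130, 149, 168, 196, 215, 239, 257, 262] ⇒ [2, 26, 42, 50, 61, 67, 73, 89, 112, 131, 150, 169, 197, 216, 240, 258, 263]

All cut coordinates (distinct, sorted): [2, 26, 42, 50, 61, 67, 73, 84, 89, 100, 107, 112, 131, 150, 166, 169, 179, 189, 197, 212, 216, 232, 240, 248, 255, 258, 263]

Fragment lengths:
  [0,2): 2 bp
  [2,26): 24 bp
  [26,42): 16 bp
  [42,50): 8 bp
  [50,61): 11 bp
  [61,67): 6 bp
  [67,73): 6 bp
  [73,84): 11 bp
  [84,89): 5 bp
  [89,100): 11 bp
  [100,107): 7 bp
  [107,112): 5 bp
  [112,131): 19 bp
  [131,150): 19 bp
  [150,166): 16 bp
  [166,169): 3 bp
  [169,179): 10 bp
  [179,189): 10 bp
  [189,197): 8 bp
  [197,212): 15 bp
  [212,216): 4 bp
  [216,232): 16 bp
  [232,240): 8 bp
  [240,248): 8 bp
  [248,255): 7 bp
  [255,258): 3 bp
  [258,263): 5 bp
  [263,270): 7 bp

[2,3,3,4,5,5,5,6,6,7,7,7,8,8,8,8,10,10,11,11,11,15,16,16,16,19,19,24]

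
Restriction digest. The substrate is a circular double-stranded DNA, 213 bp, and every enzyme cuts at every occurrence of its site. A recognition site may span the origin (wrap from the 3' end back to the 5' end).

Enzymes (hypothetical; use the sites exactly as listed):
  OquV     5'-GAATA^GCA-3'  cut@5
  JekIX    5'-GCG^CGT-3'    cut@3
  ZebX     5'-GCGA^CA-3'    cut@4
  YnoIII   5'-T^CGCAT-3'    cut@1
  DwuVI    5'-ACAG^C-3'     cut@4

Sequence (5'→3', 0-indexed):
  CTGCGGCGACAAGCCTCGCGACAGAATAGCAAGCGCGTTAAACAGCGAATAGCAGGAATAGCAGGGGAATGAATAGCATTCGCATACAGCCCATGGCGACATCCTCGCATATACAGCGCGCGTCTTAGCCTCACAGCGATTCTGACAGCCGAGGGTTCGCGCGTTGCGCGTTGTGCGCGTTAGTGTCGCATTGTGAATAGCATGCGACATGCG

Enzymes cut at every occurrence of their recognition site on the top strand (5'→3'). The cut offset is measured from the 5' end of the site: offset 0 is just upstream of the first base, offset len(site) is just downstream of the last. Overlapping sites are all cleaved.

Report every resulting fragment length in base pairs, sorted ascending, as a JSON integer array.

Scan for sites:
  OquV (GAATAGCA, off=5): starts [23, 46, 55, 70, 194] → cuts [28, 51, 60, 75, 199]
  JekIX (GCGCGT, off=3): starts [32, 117, 158, 165, 174] → cuts [35, 120, 161, 168, 177]
  ZebX (GCGACA, off=4): starts [5, 17, 95, 203] → cuts [9, 21, 99, 207]
  YnoIII (TCGCAT, off=1): starts [79, 104, 185] → cuts [80, 105, 186]
  DwuVI (ACAGC, off=4): starts [41, 85, 112, 132, 144] → cuts [45, 89, 116, 136, 148]

All cut coordinates (distinct, sorted): [9, 21, 28, 35, 45, 51, 60, 75, 80, 89, 99, 105, 116, 120, 136, 148, 161, 168, 177, 186, 199, 207]

Fragments:
  9→21: 12 bp
  21→28: 7 bp
  28→35: 7 bp
  35→45: 10 bp
  45→51: 6 bp
  51→60: 9 bp
  60→75: 15 bp
  75→80: 5 bp
  80→89: 9 bp
  89→99: 10 bp
  99→105: 6 bp
  105→116: 11 bp
  116→120: 4 bp
  120→136: 16 bp
  136→148: 12 bp
  148→161: 13 bp
  161→168: 7 bp
  168→177: 9 bp
  177→186: 9 bp
  186→199: 13 bp
  199→207: 8 bp
  207→9 (wrap): 213-207+9 = 15 bp

[4,5,6,6,7,7,7,8,9,9,9,9,10,10,11,12,12,13,13,15,15,16]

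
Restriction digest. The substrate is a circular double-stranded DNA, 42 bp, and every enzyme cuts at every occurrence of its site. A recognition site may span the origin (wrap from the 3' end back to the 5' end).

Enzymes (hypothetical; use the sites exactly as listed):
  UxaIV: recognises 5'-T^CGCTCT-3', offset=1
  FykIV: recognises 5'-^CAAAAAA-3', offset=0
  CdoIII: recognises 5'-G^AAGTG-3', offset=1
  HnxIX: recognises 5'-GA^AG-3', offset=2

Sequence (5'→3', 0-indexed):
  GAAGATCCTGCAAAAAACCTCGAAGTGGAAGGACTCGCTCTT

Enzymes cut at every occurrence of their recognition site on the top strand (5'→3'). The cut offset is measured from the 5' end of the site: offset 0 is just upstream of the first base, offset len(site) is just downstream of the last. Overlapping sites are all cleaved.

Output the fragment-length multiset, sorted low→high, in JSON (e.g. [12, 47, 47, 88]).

Per-enzyme occurrences:
  UxaIV TCGCTCT/1: at [34] ⇒ [35]
  FykIV CAAAAAA/0: at [10] ⇒ [10]
  CdoIII GAAGTG/1: at [21] ⇒ [22]
  HnxIX GAAG/2: at [0, 21, 27] ⇒ [2, 23, 29]

All cut coordinates (distinct, sorted): [2, 10, 22, 23, 29, 35]

Fragments:
  2→10: 8 bp
  10→22: 12 bp
  22→23: 1 bp
  23→29: 6 bp
  29→35: 6 bp
  35→2 (wrap): 42-35+2 = 9 bp

[1,6,6,8,9,12]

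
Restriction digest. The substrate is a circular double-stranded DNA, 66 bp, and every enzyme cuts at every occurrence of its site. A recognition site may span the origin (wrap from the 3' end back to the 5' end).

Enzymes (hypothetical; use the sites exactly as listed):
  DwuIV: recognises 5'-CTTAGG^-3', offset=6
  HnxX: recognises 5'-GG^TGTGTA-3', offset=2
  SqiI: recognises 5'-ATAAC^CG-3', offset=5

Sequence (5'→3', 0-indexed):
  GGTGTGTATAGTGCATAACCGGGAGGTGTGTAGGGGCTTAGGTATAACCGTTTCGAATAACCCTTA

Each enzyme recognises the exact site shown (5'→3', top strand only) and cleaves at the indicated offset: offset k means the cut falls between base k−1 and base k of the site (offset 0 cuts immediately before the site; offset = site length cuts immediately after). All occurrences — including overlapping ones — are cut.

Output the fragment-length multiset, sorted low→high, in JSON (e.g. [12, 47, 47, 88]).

Scan for sites:
  DwuIV (CTTAGG, off=6): starts [36, 62] → cuts [2, 42]
  HnxX (GGTGTGTA, off=2): starts [0, 24] → cuts [2, 26]
  SqiI (ATAACCG, off=5): starts [14, 43] → cuts [19, 48]

Pooled cuts: [2, 19, 26, 42, 48]

Fragment lengths:
  2→19: 17 bp
  19→26: 7 bp
  26→42: 16 bp
  42→48: 6 bp
  48→2 (wrap): 66-48+2 = 20 bp

[6,7,16,17,20]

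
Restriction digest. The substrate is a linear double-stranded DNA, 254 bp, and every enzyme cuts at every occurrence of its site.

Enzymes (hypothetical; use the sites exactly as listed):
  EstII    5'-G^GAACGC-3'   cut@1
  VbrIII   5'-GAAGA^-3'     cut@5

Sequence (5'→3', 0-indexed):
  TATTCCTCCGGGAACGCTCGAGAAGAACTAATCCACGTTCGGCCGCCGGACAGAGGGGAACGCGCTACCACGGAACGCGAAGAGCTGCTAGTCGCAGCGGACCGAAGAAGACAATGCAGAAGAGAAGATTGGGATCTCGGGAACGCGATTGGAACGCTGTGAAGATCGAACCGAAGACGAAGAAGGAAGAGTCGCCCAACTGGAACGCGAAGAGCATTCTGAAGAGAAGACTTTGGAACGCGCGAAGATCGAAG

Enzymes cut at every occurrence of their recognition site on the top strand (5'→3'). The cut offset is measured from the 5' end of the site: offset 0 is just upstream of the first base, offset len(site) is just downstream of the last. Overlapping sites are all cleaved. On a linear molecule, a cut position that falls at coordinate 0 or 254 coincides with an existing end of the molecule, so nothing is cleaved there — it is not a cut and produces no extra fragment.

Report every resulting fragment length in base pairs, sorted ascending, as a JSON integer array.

[3,5,5,5,6,6,7,11,11,11,11,12,12,12,12,12,13,14,15,15,25,31]

Scan for sites:
  EstII (GGAACGC, off=1): starts [10, 56, 71, 139, 150, 201, 234] → cuts [11, 57, 72, 140, 151, 202, 235]
  VbrIII (GAAGA, off=5): starts [21, 78, 103, 106, 118, 123, 160, 172, 178, 185, 208, 220, 225, 243] → cuts [26, 83, 108, 111, 123, 128, 165, 177, 183, 190, 213, 225, 230, 248]

Pooled cuts: [11, 26, 57, 72, 83, 108, 111, 123, 128, 140, 151, 165, 177, 183, 190, 202, 213, 225, 230, 235, 248]

Fragments:
  [0,11): 11 bp
  [11,26): 15 bp
  [26,57): 31 bp
  [57,72): 15 bp
  [72,83): 11 bp
  [83,108): 25 bp
  [108,111): 3 bp
  [111,123): 12 bp
  [123,128): 5 bp
  [128,140): 12 bp
  [140,151): 11 bp
  [151,165): 14 bp
  [165,177): 12 bp
  [177,183): 6 bp
  [183,190): 7 bp
  [190,202): 12 bp
  [202,213): 11 bp
  [213,225): 12 bp
  [225,230): 5 bp
  [230,235): 5 bp
  [235,248): 13 bp
  [248,254): 6 bp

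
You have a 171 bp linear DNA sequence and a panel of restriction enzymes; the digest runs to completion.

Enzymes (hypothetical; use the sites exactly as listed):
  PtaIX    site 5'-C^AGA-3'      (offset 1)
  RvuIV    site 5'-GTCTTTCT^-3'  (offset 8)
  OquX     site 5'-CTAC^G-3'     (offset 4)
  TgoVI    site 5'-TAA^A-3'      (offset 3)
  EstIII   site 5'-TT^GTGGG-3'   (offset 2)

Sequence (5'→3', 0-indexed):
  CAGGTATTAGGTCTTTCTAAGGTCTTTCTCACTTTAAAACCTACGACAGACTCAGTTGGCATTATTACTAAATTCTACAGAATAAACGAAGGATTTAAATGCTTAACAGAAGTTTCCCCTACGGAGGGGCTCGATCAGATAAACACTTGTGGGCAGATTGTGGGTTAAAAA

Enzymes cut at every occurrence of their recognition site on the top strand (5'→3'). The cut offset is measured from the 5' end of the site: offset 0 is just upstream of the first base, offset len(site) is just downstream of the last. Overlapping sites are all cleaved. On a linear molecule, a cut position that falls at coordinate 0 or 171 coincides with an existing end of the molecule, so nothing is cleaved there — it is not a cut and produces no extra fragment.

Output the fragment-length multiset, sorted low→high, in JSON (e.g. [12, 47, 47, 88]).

Site scan:
  PtaIX CAGA/1: at [46, 77, 106, 135, 153] ⇒ [47, 78, 107, 136, 154]
  RvuIV GTCTTTCT/8: at [10, 21] ⇒ [18, 29]
  OquX CTACG/4: at [40, 118] ⇒ [44, 122]
  TgoVI TAAA/3: at [34, 68, 82, 95, 139, 165] ⇒ [37, 71, 85, 98, 142, 168]
  EstIII TTGTGGG/2: at [146, 157] ⇒ [148, 159]

All cut coordinates (distinct, sorted): [18, 29, 37, 44, 47, 71, 78, 85, 98, 107, 122, 136, 142, 148, 154, 159, 168]

Fragments:
  [0,18): 18 bp
  [18,29): 11 bp
  [29,37): 8 bp
  [37,44): 7 bp
  [44,47): 3 bp
  [47,71): 24 bp
  [71,78): 7 bp
  [78,85): 7 bp
  [85,98): 13 bp
  [98,107): 9 bp
  [107,122): 15 bp
  [122,136): 14 bp
  [136,142): 6 bp
  [142,148): 6 bp
  [148,154): 6 bp
  [154,159): 5 bp
  [159,168): 9 bp
  [168,171): 3 bp

[3,3,5,6,6,6,7,7,7,8,9,9,11,13,14,15,18,24]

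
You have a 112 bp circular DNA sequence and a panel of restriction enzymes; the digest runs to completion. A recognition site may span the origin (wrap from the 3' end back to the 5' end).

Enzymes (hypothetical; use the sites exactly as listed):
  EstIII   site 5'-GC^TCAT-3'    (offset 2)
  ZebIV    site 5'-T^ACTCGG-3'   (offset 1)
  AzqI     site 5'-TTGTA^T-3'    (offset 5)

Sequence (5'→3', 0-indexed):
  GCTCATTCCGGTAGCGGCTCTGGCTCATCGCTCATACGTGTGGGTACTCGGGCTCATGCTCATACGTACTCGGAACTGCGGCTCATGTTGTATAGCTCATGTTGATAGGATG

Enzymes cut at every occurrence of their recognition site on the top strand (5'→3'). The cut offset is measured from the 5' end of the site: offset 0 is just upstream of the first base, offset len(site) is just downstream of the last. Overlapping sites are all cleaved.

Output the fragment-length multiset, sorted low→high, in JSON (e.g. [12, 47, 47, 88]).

[4,6,7,8,8,10,14,15,18,22]

Site scan:
  EstIII (GCTCAT, off=2): starts [0, 22, 29, 51, 57, 80, 94] → cuts [2, 24, 31, 53, 59, 82, 96]
  ZebIV (TACTCGG, off=1): starts [44, 66] → cuts [45, 67]
  AzqI (TTGTAT, off=5): starts [87] → cuts [92]

Pooled cuts: [2, 24, 31, 45, 53, 59, 67, 82, 92, 96]

Fragments:
  2→24: 22 bp
  24→31: 7 bp
  31→45: 14 bp
  45→53: 8 bp
  53→59: 6 bp
  59→67: 8 bp
  67→82: 15 bp
  82→92: 10 bp
  92→96: 4 bp
  96→2 (wrap): 112-96+2 = 18 bp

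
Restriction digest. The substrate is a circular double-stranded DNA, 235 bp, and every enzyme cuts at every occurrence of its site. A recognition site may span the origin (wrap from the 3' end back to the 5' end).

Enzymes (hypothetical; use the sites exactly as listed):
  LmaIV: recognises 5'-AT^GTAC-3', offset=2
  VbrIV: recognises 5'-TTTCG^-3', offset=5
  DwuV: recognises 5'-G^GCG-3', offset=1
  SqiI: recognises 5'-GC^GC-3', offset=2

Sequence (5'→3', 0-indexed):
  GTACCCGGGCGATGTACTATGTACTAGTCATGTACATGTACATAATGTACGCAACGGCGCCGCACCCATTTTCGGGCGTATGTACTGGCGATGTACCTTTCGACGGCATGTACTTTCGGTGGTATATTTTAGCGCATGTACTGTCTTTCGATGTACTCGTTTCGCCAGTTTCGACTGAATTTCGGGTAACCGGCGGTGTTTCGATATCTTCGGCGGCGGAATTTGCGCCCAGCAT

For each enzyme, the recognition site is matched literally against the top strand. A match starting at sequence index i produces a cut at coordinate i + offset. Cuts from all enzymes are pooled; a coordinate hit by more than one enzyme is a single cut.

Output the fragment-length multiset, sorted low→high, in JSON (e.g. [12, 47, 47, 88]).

Per-enzyme occurrences:
  LmaIV (ATGTAC, off=2): starts [11, 18, 29, 35, 44, 79, 90, 107, 135, 150, 233] → cuts [0, 13, 20, 31, 37, 46, 81, 92, 109, 137, 152]
  VbrIV (TTTCG, off=5): starts [69, 97, 113, 145, 159, 168, 179, 198] → cuts [74, 102, 118, 150, 164, 173, 184, 203]
  DwuV (GGCG, off=1): starts [7, 55, 74, 86, 191, 211, 214] → cuts [8, 56, 75, 87, 192, 212, 215]
  SqiI (GCGC, off=2): starts [56, 131, 224] → cuts [58, 133, 226]

All cut coordinates (distinct, sorted): [0, 8, 13, 20, 31, 37, 46, 56, 58, 74, 75, 81, 87, 92, 102, 109, 118, 133, 137, 150, 152, 164, 173, 184, 192, 203, 212, 215, 226]

Fragment lengths:
  0→8: 8 bp
  8→13: 5 bp
  13→20: 7 bp
  20→31: 11 bp
  31→37: 6 bp
  37→46: 9 bp
  46→56: 10 bp
  56→58: 2 bp
  58→74: 16 bp
  74→75: 1 bp
  75→81: 6 bp
  81→87: 6 bp
  87→92: 5 bp
  92→102: 10 bp
  102→109: 7 bp
  109→118: 9 bp
  118→133: 15 bp
  133→137: 4 bp
  137→150: 13 bp
  150→152: 2 bp
  152→164: 12 bp
  164→173: 9 bp
  173→184: 11 bp
  184→192: 8 bp
  192→203: 11 bp
  203→212: 9 bp
  212→215: 3 bp
  215→226: 11 bp
  226→0 (wrap): 235-226+0 = 9 bp

[1,2,2,3,4,5,5,6,6,6,7,7,8,8,9,9,9,9,9,10,10,11,11,11,11,12,13,15,16]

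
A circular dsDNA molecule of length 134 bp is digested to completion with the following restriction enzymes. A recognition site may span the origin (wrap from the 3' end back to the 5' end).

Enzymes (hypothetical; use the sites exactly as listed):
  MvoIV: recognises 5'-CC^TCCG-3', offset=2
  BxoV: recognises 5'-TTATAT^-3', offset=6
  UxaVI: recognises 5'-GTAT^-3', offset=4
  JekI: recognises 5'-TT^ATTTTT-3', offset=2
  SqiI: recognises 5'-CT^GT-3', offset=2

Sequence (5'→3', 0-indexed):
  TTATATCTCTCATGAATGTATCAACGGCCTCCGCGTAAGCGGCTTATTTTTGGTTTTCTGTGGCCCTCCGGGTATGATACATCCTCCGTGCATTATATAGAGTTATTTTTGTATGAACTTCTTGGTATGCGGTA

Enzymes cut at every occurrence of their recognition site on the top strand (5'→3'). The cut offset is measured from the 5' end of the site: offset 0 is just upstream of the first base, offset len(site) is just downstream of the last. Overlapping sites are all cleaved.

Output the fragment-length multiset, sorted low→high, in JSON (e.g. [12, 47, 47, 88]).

Per-enzyme occurrences:
  MvoIV CCTCCG/2: at [27, 64, 82] ⇒ [29, 66, 84]
  BxoV TTATAT/6: at [0, 92] ⇒ [6, 98]
  UxaVI GTAT/4: at [17, 71, 110, 124, 131] ⇒ [1, 21, 75, 114, 128]
  JekI TTATTTTT/2: at [43, 102] ⇒ [45, 104]
  SqiI CTGT/2: at [57] ⇒ [59]

All cut coordinates (distinct, sorted): [1, 6, 21, 29, 45, 59, 66, 75, 84, 98, 104, 114, 128]

Fragments:
  1→6: 5 bp
  6→21: 15 bp
  21→29: 8 bp
  29→45: 16 bp
  45→59: 14 bp
  59→66: 7 bp
  66→75: 9 bp
  75→84: 9 bp
  84→98: 14 bp
  98→104: 6 bp
  104→114: 10 bp
  114→128: 14 bp
  128→1 (wrap): 134-128+1 = 7 bp

[5,6,7,7,8,9,9,10,14,14,14,15,16]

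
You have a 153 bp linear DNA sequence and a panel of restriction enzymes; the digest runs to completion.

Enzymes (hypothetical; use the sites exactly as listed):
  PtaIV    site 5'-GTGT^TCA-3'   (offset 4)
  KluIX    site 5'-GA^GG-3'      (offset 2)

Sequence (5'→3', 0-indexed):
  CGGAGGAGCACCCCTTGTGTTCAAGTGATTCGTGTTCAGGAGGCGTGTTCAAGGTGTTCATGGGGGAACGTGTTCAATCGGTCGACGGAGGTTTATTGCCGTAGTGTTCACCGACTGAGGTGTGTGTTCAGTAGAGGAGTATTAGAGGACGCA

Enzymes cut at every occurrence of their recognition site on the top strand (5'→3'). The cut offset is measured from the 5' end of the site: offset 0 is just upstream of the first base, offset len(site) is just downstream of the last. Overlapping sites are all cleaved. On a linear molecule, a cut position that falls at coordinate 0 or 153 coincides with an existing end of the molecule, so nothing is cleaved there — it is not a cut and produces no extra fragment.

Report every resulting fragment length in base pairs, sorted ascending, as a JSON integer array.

[4,6,7,7,8,9,9,11,11,15,16,16,16,18]

Site scan:
  PtaIV (GTGTTCA, off=4): starts [16, 31, 44, 53, 69, 103, 123] → cuts [20, 35, 48, 57, 73, 107, 127]
  KluIX (GAGG, off=2): starts [2, 39, 87, 116, 133, 144] → cuts [4, 41, 89, 118, 135, 146]

Pooled cuts: [4, 20, 35, 41, 48, 57, 73, 89, 107, 118, 127, 135, 146]

Fragment lengths:
  [0,4): 4 bp
  [4,20): 16 bp
  [20,35): 15 bp
  [35,41): 6 bp
  [41,48): 7 bp
  [48,57): 9 bp
  [57,73): 16 bp
  [73,89): 16 bp
  [89,107): 18 bp
  [107,118): 11 bp
  [118,127): 9 bp
  [127,135): 8 bp
  [135,146): 11 bp
  [146,153): 7 bp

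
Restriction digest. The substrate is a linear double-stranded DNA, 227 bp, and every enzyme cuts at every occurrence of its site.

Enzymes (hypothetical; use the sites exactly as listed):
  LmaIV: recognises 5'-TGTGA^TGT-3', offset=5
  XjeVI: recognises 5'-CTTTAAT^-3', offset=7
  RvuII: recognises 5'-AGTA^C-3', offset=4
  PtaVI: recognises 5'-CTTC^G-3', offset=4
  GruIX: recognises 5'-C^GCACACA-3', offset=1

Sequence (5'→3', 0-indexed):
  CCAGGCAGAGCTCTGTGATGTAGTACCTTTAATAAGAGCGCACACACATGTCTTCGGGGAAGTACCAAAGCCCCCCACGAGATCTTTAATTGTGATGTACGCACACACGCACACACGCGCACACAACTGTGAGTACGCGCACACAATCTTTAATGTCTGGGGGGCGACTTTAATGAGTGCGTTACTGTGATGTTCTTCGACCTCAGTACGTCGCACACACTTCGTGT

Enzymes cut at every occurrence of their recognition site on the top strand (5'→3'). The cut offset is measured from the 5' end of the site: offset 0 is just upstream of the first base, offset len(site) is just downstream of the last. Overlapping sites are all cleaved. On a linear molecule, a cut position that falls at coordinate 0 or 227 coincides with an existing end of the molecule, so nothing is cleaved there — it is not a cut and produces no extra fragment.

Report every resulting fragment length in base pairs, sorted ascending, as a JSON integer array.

Scan for sites:
  LmaIV TGTGATGT/5: at [13, 90, 185] ⇒ [18, 95, 190]
  XjeVI CTTTAAT/7: at [26, 83, 147, 167] ⇒ [33, 90, 154, 174]
  RvuII AGTAC/4: at [21, 60, 131, 204] ⇒ [25, 64, 135, 208]
  PtaVI CTTCG/4: at [51, 194, 219] ⇒ [55, 198, 223]
  GruIX CGCACACA/1: at [38, 99, 107, 117, 137, 211] ⇒ [39, 100, 108, 118, 138, 212]

Pooled cuts: [18, 25, 33, 39, 55, 64, 90, 95, 100, 108, 118, 135, 138, 154, 174, 190, 198, 208, 212, 223]

Fragment lengths:
  [0,18): 18 bp
  [18,25): 7 bp
  [25,33): 8 bp
  [33,39): 6 bp
  [39,55): 16 bp
  [55,64): 9 bp
  [64,90): 26 bp
  [90,95): 5 bp
  [95,100): 5 bp
  [100,108): 8 bp
  [108,118): 10 bp
  [118,135): 17 bp
  [135,138): 3 bp
  [138,154): 16 bp
  [154,174): 20 bp
  [174,190): 16 bp
  [190,198): 8 bp
  [198,208): 10 bp
  [208,212): 4 bp
  [212,223): 11 bp
  [223,227): 4 bp

[3,4,4,5,5,6,7,8,8,8,9,10,10,11,16,16,16,17,18,20,26]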